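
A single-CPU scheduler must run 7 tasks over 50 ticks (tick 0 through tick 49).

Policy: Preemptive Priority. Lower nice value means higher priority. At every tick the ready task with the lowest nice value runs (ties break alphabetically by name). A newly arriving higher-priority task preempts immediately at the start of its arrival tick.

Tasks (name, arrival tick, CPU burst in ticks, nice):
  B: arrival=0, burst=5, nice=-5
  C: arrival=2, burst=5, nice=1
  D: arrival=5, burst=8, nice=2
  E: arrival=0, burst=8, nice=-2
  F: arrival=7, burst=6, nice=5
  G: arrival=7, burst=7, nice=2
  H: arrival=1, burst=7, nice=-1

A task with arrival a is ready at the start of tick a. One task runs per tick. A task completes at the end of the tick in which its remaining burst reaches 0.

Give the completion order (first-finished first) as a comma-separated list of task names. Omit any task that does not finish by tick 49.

t=0: ready={B,E} → run B
t=1: ready={B,E,H} → run B
t=2: ready={B,C,E,H} → run B
t=3: ready={B,C,E,H} → run B
t=4: ready={B,C,E,H} → run B
t=5: ready={C,D,E,H} → run E
t=6: ready={C,D,E,H} → run E
t=7: ready={C,D,E,F,G,H} → run E
t=8: ready={C,D,E,F,G,H} → run E
t=9: ready={C,D,E,F,G,H} → run E
t=10: ready={C,D,E,F,G,H} → run E
t=11: ready={C,D,E,F,G,H} → run E
t=12: ready={C,D,E,F,G,H} → run E
t=13: ready={C,D,F,G,H} → run H
t=14: ready={C,D,F,G,H} → run H
t=15: ready={C,D,F,G,H} → run H
t=16: ready={C,D,F,G,H} → run H
t=17: ready={C,D,F,G,H} → run H
t=18: ready={C,D,F,G,H} → run H
t=19: ready={C,D,F,G,H} → run H
t=20: ready={C,D,F,G} → run C
t=21: ready={C,D,F,G} → run C
t=22: ready={C,D,F,G} → run C
t=23: ready={C,D,F,G} → run C
t=24: ready={C,D,F,G} → run C
t=25: ready={D,F,G} → run D
t=26: ready={D,F,G} → run D
t=27: ready={D,F,G} → run D
t=28: ready={D,F,G} → run D
t=29: ready={D,F,G} → run D
t=30: ready={D,F,G} → run D
t=31: ready={D,F,G} → run D
t=32: ready={D,F,G} → run D
t=33: ready={F,G} → run G
t=34: ready={F,G} → run G
t=35: ready={F,G} → run G
t=36: ready={F,G} → run G
t=37: ready={F,G} → run G
t=38: ready={F,G} → run G
t=39: ready={F,G} → run G
t=40: ready={F} → run F
t=41: ready={F} → run F
t=42: ready={F} → run F
t=43: ready={F} → run F
t=44: ready={F} → run F
t=45: ready={F} → run F
t=46: (idle)
t=47: (idle)
t=48: (idle)
t=49: (idle)

completion order = B, E, H, C, D, G, F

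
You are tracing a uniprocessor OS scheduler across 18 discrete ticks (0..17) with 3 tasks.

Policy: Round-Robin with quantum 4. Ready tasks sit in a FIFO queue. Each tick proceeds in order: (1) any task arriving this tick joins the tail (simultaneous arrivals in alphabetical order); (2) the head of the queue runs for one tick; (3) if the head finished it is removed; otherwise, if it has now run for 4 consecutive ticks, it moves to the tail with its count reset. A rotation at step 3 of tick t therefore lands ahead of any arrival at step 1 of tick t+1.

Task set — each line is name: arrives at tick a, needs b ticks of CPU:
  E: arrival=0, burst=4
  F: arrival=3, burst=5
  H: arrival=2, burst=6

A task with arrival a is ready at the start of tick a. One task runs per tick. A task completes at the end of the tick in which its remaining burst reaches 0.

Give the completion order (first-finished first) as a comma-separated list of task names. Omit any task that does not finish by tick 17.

completion order = E, H, F

t=0: queue=[E] q_used=0 → run E
t=1: queue=[E] q_used=1 → run E
t=2: queue=[E,H] q_used=2 → run E
t=3: queue=[E,H,F] q_used=3 → run E
t=4: queue=[H,F] q_used=0 → run H
t=5: queue=[H,F] q_used=1 → run H
t=6: queue=[H,F] q_used=2 → run H
t=7: queue=[H,F] q_used=3 → run H
t=8: queue=[F,H] q_used=0 → run F
t=9: queue=[F,H] q_used=1 → run F
t=10: queue=[F,H] q_used=2 → run F
t=11: queue=[F,H] q_used=3 → run F
t=12: queue=[H,F] q_used=0 → run H
t=13: queue=[H,F] q_used=1 → run H
t=14: queue=[F] q_used=0 → run F
t=15: (idle)
t=16: (idle)
t=17: (idle)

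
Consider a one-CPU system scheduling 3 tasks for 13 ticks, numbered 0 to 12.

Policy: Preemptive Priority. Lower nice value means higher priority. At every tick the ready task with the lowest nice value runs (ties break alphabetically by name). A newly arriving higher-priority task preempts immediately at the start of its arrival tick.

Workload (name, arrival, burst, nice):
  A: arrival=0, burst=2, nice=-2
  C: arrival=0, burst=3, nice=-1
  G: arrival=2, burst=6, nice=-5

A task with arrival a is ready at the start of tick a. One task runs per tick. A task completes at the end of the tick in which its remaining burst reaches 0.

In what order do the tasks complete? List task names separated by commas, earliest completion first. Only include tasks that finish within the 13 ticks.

t=0: ready={A,C} → run A
t=1: ready={A,C} → run A
t=2: ready={C,G} → run G
t=3: ready={C,G} → run G
t=4: ready={C,G} → run G
t=5: ready={C,G} → run G
t=6: ready={C,G} → run G
t=7: ready={C,G} → run G
t=8: ready={C} → run C
t=9: ready={C} → run C
t=10: ready={C} → run C
t=11: (idle)
t=12: (idle)

completion order = A, G, C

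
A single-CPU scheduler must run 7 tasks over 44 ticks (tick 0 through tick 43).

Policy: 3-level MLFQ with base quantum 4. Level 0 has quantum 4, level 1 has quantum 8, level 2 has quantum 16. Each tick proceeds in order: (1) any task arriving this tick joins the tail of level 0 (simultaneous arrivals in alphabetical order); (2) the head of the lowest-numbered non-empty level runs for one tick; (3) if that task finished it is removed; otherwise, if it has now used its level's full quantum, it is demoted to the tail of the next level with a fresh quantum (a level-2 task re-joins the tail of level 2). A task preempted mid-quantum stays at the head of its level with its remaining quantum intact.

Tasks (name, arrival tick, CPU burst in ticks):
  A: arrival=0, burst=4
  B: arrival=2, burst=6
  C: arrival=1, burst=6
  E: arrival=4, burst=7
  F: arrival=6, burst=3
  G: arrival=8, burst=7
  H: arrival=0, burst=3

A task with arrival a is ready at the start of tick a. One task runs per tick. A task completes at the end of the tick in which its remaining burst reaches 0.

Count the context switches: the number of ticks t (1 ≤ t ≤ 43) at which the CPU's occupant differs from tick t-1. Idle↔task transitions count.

context switches = 11

t=0: L0/L1/L2 = AH/-/- → run A
t=1: L0/L1/L2 = AHC/-/- → run A
t=2: L0/L1/L2 = AHCB/-/- → run A
t=3: L0/L1/L2 = AHCB/-/- → run A
t=4: L0/L1/L2 = HCBE/-/- → run H
t=5: L0/L1/L2 = HCBE/-/- → run H
t=6: L0/L1/L2 = HCBEF/-/- → run H
t=7: L0/L1/L2 = CBEF/-/- → run C
t=8: L0/L1/L2 = CBEFG/-/- → run C
t=9: L0/L1/L2 = CBEFG/-/- → run C
t=10: L0/L1/L2 = CBEFG/-/- → run C
t=11: L0/L1/L2 = BEFG/C/- → run B
t=12: L0/L1/L2 = BEFG/C/- → run B
t=13: L0/L1/L2 = BEFG/C/- → run B
t=14: L0/L1/L2 = BEFG/C/- → run B
t=15: L0/L1/L2 = EFG/CB/- → run E
t=16: L0/L1/L2 = EFG/CB/- → run E
t=17: L0/L1/L2 = EFG/CB/- → run E
t=18: L0/L1/L2 = EFG/CB/- → run E
t=19: L0/L1/L2 = FG/CBE/- → run F
t=20: L0/L1/L2 = FG/CBE/- → run F
t=21: L0/L1/L2 = FG/CBE/- → run F
t=22: L0/L1/L2 = G/CBE/- → run G
t=23: L0/L1/L2 = G/CBE/- → run G
t=24: L0/L1/L2 = G/CBE/- → run G
t=25: L0/L1/L2 = G/CBE/- → run G
t=26: L0/L1/L2 = -/CBEG/- → run C
t=27: L0/L1/L2 = -/CBEG/- → run C
t=28: L0/L1/L2 = -/BEG/- → run B
t=29: L0/L1/L2 = -/BEG/- → run B
t=30: L0/L1/L2 = -/EG/- → run E
t=31: L0/L1/L2 = -/EG/- → run E
t=32: L0/L1/L2 = -/EG/- → run E
t=33: L0/L1/L2 = -/G/- → run G
t=34: L0/L1/L2 = -/G/- → run G
t=35: L0/L1/L2 = -/G/- → run G
t=36: (idle)
t=37: (idle)
t=38: (idle)
t=39: (idle)
t=40: (idle)
t=41: (idle)
t=42: (idle)
t=43: (idle)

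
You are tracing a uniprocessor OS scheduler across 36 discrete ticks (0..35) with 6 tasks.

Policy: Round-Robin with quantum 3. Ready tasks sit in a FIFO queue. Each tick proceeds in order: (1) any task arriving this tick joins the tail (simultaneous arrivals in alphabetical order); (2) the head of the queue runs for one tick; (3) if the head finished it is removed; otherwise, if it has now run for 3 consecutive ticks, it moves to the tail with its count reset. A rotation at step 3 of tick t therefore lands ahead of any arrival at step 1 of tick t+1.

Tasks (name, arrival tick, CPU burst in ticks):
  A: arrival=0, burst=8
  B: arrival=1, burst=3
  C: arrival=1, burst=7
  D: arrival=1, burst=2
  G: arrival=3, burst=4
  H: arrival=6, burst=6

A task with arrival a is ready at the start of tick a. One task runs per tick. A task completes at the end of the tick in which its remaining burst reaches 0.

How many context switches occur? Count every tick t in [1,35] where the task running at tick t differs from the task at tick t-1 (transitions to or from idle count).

context switches = 12

t=0: queue=[A] q_used=0 → run A
t=1: queue=[A,B,C,D] q_used=1 → run A
t=2: queue=[A,B,C,D] q_used=2 → run A
t=3: queue=[B,C,D,A,G] q_used=0 → run B
t=4: queue=[B,C,D,A,G] q_used=1 → run B
t=5: queue=[B,C,D,A,G] q_used=2 → run B
t=6: queue=[C,D,A,G,H] q_used=0 → run C
t=7: queue=[C,D,A,G,H] q_used=1 → run C
t=8: queue=[C,D,A,G,H] q_used=2 → run C
t=9: queue=[D,A,G,H,C] q_used=0 → run D
t=10: queue=[D,A,G,H,C] q_used=1 → run D
t=11: queue=[A,G,H,C] q_used=0 → run A
t=12: queue=[A,G,H,C] q_used=1 → run A
t=13: queue=[A,G,H,C] q_used=2 → run A
t=14: queue=[G,H,C,A] q_used=0 → run G
t=15: queue=[G,H,C,A] q_used=1 → run G
t=16: queue=[G,H,C,A] q_used=2 → run G
t=17: queue=[H,C,A,G] q_used=0 → run H
t=18: queue=[H,C,A,G] q_used=1 → run H
t=19: queue=[H,C,A,G] q_used=2 → run H
t=20: queue=[C,A,G,H] q_used=0 → run C
t=21: queue=[C,A,G,H] q_used=1 → run C
t=22: queue=[C,A,G,H] q_used=2 → run C
t=23: queue=[A,G,H,C] q_used=0 → run A
t=24: queue=[A,G,H,C] q_used=1 → run A
t=25: queue=[G,H,C] q_used=0 → run G
t=26: queue=[H,C] q_used=0 → run H
t=27: queue=[H,C] q_used=1 → run H
t=28: queue=[H,C] q_used=2 → run H
t=29: queue=[C] q_used=0 → run C
t=30: (idle)
t=31: (idle)
t=32: (idle)
t=33: (idle)
t=34: (idle)
t=35: (idle)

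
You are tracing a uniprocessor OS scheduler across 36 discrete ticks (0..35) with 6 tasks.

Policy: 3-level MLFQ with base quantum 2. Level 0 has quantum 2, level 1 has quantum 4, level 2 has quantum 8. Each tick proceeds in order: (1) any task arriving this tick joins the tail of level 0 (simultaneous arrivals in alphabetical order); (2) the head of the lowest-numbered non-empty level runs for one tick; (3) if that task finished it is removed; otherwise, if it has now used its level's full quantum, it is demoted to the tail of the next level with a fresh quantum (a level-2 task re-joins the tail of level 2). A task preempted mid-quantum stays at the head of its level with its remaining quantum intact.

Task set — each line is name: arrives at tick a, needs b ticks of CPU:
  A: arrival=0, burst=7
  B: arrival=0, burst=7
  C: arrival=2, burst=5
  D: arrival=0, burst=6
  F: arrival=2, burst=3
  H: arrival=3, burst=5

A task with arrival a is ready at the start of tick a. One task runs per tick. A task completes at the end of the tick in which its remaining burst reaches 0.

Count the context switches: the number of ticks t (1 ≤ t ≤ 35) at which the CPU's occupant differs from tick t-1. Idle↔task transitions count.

t=0: L0/L1/L2 = ABD/-/- → run A
t=1: L0/L1/L2 = ABD/-/- → run A
t=2: L0/L1/L2 = BDCF/A/- → run B
t=3: L0/L1/L2 = BDCFH/A/- → run B
t=4: L0/L1/L2 = DCFH/AB/- → run D
t=5: L0/L1/L2 = DCFH/AB/- → run D
t=6: L0/L1/L2 = CFH/ABD/- → run C
t=7: L0/L1/L2 = CFH/ABD/- → run C
t=8: L0/L1/L2 = FH/ABDC/- → run F
t=9: L0/L1/L2 = FH/ABDC/- → run F
t=10: L0/L1/L2 = H/ABDCF/- → run H
t=11: L0/L1/L2 = H/ABDCF/- → run H
t=12: L0/L1/L2 = -/ABDCFH/- → run A
t=13: L0/L1/L2 = -/ABDCFH/- → run A
t=14: L0/L1/L2 = -/ABDCFH/- → run A
t=15: L0/L1/L2 = -/ABDCFH/- → run A
t=16: L0/L1/L2 = -/BDCFH/A → run B
t=17: L0/L1/L2 = -/BDCFH/A → run B
t=18: L0/L1/L2 = -/BDCFH/A → run B
t=19: L0/L1/L2 = -/BDCFH/A → run B
t=20: L0/L1/L2 = -/DCFH/AB → run D
t=21: L0/L1/L2 = -/DCFH/AB → run D
t=22: L0/L1/L2 = -/DCFH/AB → run D
t=23: L0/L1/L2 = -/DCFH/AB → run D
t=24: L0/L1/L2 = -/CFH/AB → run C
t=25: L0/L1/L2 = -/CFH/AB → run C
t=26: L0/L1/L2 = -/CFH/AB → run C
t=27: L0/L1/L2 = -/FH/AB → run F
t=28: L0/L1/L2 = -/H/AB → run H
t=29: L0/L1/L2 = -/H/AB → run H
t=30: L0/L1/L2 = -/H/AB → run H
t=31: L0/L1/L2 = -/-/AB → run A
t=32: L0/L1/L2 = -/-/B → run B
t=33: (idle)
t=34: (idle)
t=35: (idle)

context switches = 14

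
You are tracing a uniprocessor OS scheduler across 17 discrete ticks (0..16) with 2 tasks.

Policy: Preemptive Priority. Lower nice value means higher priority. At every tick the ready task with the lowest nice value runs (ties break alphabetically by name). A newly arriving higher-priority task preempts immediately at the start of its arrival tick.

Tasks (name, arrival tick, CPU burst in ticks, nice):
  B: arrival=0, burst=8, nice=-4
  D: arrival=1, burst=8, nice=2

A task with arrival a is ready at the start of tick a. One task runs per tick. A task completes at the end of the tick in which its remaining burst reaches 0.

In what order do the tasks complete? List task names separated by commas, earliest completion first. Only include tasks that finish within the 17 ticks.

t=0: ready={B} → run B
t=1: ready={B,D} → run B
t=2: ready={B,D} → run B
t=3: ready={B,D} → run B
t=4: ready={B,D} → run B
t=5: ready={B,D} → run B
t=6: ready={B,D} → run B
t=7: ready={B,D} → run B
t=8: ready={D} → run D
t=9: ready={D} → run D
t=10: ready={D} → run D
t=11: ready={D} → run D
t=12: ready={D} → run D
t=13: ready={D} → run D
t=14: ready={D} → run D
t=15: ready={D} → run D
t=16: (idle)

completion order = B, D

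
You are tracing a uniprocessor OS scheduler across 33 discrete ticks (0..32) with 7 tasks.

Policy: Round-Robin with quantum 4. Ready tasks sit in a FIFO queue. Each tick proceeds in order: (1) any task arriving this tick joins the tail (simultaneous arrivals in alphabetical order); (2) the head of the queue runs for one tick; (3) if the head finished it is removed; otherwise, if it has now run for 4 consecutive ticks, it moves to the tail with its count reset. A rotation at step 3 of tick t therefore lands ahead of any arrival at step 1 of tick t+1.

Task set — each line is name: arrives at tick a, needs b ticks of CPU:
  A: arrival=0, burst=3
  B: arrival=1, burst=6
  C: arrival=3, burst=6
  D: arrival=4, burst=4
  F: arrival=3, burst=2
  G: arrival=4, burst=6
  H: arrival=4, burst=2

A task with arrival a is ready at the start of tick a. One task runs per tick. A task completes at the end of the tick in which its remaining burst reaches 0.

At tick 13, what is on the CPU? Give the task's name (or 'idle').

t=0: queue=[A] q_used=0 → run A
t=1: queue=[A,B] q_used=1 → run A
t=2: queue=[A,B] q_used=2 → run A
t=3: queue=[B,C,F] q_used=0 → run B
t=4: queue=[B,C,F,D,G,H] q_used=1 → run B
t=5: queue=[B,C,F,D,G,H] q_used=2 → run B
t=6: queue=[B,C,F,D,G,H] q_used=3 → run B
t=7: queue=[C,F,D,G,H,B] q_used=0 → run C
t=8: queue=[C,F,D,G,H,B] q_used=1 → run C
t=9: queue=[C,F,D,G,H,B] q_used=2 → run C
t=10: queue=[C,F,D,G,H,B] q_used=3 → run C
t=11: queue=[F,D,G,H,B,C] q_used=0 → run F
t=12: queue=[F,D,G,H,B,C] q_used=1 → run F
t=13: queue=[D,G,H,B,C] q_used=0 → run D
t=14: queue=[D,G,H,B,C] q_used=1 → run D
t=15: queue=[D,G,H,B,C] q_used=2 → run D
t=16: queue=[D,G,H,B,C] q_used=3 → run D
t=17: queue=[G,H,B,C] q_used=0 → run G
t=18: queue=[G,H,B,C] q_used=1 → run G
t=19: queue=[G,H,B,C] q_used=2 → run G
t=20: queue=[G,H,B,C] q_used=3 → run G
t=21: queue=[H,B,C,G] q_used=0 → run H
t=22: queue=[H,B,C,G] q_used=1 → run H
t=23: queue=[B,C,G] q_used=0 → run B
t=24: queue=[B,C,G] q_used=1 → run B
t=25: queue=[C,G] q_used=0 → run C
t=26: queue=[C,G] q_used=1 → run C
t=27: queue=[G] q_used=0 → run G
t=28: queue=[G] q_used=1 → run G
t=29: (idle)
t=30: (idle)
t=31: (idle)
t=32: (idle)

running at tick 13 = D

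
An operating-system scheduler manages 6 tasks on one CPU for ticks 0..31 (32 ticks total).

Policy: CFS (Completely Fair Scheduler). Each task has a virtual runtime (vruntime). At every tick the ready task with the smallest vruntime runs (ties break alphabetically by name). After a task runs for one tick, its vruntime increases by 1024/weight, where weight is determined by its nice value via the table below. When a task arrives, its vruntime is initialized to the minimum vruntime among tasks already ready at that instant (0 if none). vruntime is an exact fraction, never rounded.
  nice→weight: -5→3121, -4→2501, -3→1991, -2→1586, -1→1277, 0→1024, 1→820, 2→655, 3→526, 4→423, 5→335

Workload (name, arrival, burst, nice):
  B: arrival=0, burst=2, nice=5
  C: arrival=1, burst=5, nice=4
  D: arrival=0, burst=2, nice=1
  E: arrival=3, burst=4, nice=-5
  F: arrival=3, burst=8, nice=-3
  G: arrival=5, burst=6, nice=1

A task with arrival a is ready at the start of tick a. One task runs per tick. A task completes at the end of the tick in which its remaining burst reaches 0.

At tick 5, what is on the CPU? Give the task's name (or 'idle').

running at tick 5 = F

t=0: vr[B=0 D=0] → run B
t=1: vr[B=1024/335 C=0 D=0] → run C
t=2: vr[B=1024/335 C=1024/423 D=0] → run D
t=3: vr[B=1024/335 C=1024/423 D=256/205 E=256/205 F=256/205] → run D
t=4: vr[B=1024/335 C=1024/423 E=256/205 F=256/205] → run E
t=5: vr[B=1024/335 C=1024/423 E=1008896/639805 F=256/205 G=256/205] → run F
t=6: vr[B=1024/335 C=1024/423 E=1008896/639805 F=719616/408155 G=256/205] → run G
t=7: vr[B=1024/335 C=1024/423 E=1008896/639805 F=719616/408155 G=512/205] → run E
t=8: vr[B=1024/335 C=1024/423 E=1218816/639805 F=719616/408155 G=512/205] → run F
t=9: vr[B=1024/335 C=1024/423 E=1218816/639805 F=929536/408155 G=512/205] → run E
t=10: vr[B=1024/335 C=1024/423 E=1428736/639805 F=929536/408155 G=512/205] → run E
t=11: vr[B=1024/335 C=1024/423 F=929536/408155 G=512/205] → run F
t=12: vr[B=1024/335 C=1024/423 F=1139456/408155 G=512/205] → run C
t=13: vr[B=1024/335 C=2048/423 F=1139456/408155 G=512/205] → run G
t=14: vr[B=1024/335 C=2048/423 F=1139456/408155 G=768/205] → run F
t=15: vr[B=1024/335 C=2048/423 F=1349376/408155 G=768/205] → run B
t=16: vr[C=2048/423 F=1349376/408155 G=768/205] → run F
t=17: vr[C=2048/423 F=1559296/408155 G=768/205] → run G
t=18: vr[C=2048/423 F=1559296/408155 G=1024/205] → run F
t=19: vr[C=2048/423 F=1769216/408155 G=1024/205] → run F
t=20: vr[C=2048/423 F=1979136/408155 G=1024/205] → run C
t=21: vr[C=1024/141 F=1979136/408155 G=1024/205] → run F
t=22: vr[C=1024/141 G=1024/205] → run G
t=23: vr[C=1024/141 G=256/41] → run G
t=24: vr[C=1024/141 G=1536/205] → run C
t=25: vr[C=4096/423 G=1536/205] → run G
t=26: vr[C=4096/423] → run C
t=27: (idle)
t=28: (idle)
t=29: (idle)
t=30: (idle)
t=31: (idle)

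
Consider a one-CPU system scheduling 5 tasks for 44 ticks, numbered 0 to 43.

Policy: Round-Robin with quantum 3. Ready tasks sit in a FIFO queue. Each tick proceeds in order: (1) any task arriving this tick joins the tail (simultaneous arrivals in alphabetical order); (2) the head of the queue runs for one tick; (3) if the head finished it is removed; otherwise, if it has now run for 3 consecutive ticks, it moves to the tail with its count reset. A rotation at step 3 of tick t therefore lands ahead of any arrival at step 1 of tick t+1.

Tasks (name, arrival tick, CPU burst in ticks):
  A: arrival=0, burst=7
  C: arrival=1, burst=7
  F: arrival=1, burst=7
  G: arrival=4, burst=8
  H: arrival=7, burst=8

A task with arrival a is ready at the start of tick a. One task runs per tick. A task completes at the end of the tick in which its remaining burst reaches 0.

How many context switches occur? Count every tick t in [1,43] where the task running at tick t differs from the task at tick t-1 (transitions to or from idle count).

context switches = 15

t=0: queue=[A] q_used=0 → run A
t=1: queue=[A,C,F] q_used=1 → run A
t=2: queue=[A,C,F] q_used=2 → run A
t=3: queue=[C,F,A] q_used=0 → run C
t=4: queue=[C,F,A,G] q_used=1 → run C
t=5: queue=[C,F,A,G] q_used=2 → run C
t=6: queue=[F,A,G,C] q_used=0 → run F
t=7: queue=[F,A,G,C,H] q_used=1 → run F
t=8: queue=[F,A,G,C,H] q_used=2 → run F
t=9: queue=[A,G,C,H,F] q_used=0 → run A
t=10: queue=[A,G,C,H,F] q_used=1 → run A
t=11: queue=[A,G,C,H,F] q_used=2 → run A
t=12: queue=[G,C,H,F,A] q_used=0 → run G
t=13: queue=[G,C,H,F,A] q_used=1 → run G
t=14: queue=[G,C,H,F,A] q_used=2 → run G
t=15: queue=[C,H,F,A,G] q_used=0 → run C
t=16: queue=[C,H,F,A,G] q_used=1 → run C
t=17: queue=[C,H,F,A,G] q_used=2 → run C
t=18: queue=[H,F,A,G,C] q_used=0 → run H
t=19: queue=[H,F,A,G,C] q_used=1 → run H
t=20: queue=[H,F,A,G,C] q_used=2 → run H
t=21: queue=[F,A,G,C,H] q_used=0 → run F
t=22: queue=[F,A,G,C,H] q_used=1 → run F
t=23: queue=[F,A,G,C,H] q_used=2 → run F
t=24: queue=[A,G,C,H,F] q_used=0 → run A
t=25: queue=[G,C,H,F] q_used=0 → run G
t=26: queue=[G,C,H,F] q_used=1 → run G
t=27: queue=[G,C,H,F] q_used=2 → run G
t=28: queue=[C,H,F,G] q_used=0 → run C
t=29: queue=[H,F,G] q_used=0 → run H
t=30: queue=[H,F,G] q_used=1 → run H
t=31: queue=[H,F,G] q_used=2 → run H
t=32: queue=[F,G,H] q_used=0 → run F
t=33: queue=[G,H] q_used=0 → run G
t=34: queue=[G,H] q_used=1 → run G
t=35: queue=[H] q_used=0 → run H
t=36: queue=[H] q_used=1 → run H
t=37: (idle)
t=38: (idle)
t=39: (idle)
t=40: (idle)
t=41: (idle)
t=42: (idle)
t=43: (idle)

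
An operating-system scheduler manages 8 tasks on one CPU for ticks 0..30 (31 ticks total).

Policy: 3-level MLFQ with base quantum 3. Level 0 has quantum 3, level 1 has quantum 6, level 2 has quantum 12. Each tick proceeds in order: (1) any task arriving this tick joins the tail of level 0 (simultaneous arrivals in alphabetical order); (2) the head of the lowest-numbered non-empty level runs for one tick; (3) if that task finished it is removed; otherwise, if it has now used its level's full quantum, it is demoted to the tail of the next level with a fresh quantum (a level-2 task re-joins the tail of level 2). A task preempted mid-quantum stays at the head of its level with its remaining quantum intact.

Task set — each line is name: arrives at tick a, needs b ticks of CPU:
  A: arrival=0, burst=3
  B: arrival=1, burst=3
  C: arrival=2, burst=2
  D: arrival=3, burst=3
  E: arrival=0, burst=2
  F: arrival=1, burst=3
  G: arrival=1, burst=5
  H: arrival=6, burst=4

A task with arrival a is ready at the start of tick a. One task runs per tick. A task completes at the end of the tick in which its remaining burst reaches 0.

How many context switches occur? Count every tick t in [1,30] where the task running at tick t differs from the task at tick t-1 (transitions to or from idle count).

t=0: L0/L1/L2 = AE/-/- → run A
t=1: L0/L1/L2 = AEBFG/-/- → run A
t=2: L0/L1/L2 = AEBFGC/-/- → run A
t=3: L0/L1/L2 = EBFGCD/-/- → run E
t=4: L0/L1/L2 = EBFGCD/-/- → run E
t=5: L0/L1/L2 = BFGCD/-/- → run B
t=6: L0/L1/L2 = BFGCDH/-/- → run B
t=7: L0/L1/L2 = BFGCDH/-/- → run B
t=8: L0/L1/L2 = FGCDH/-/- → run F
t=9: L0/L1/L2 = FGCDH/-/- → run F
t=10: L0/L1/L2 = FGCDH/-/- → run F
t=11: L0/L1/L2 = GCDH/-/- → run G
t=12: L0/L1/L2 = GCDH/-/- → run G
t=13: L0/L1/L2 = GCDH/-/- → run G
t=14: L0/L1/L2 = CDH/G/- → run C
t=15: L0/L1/L2 = CDH/G/- → run C
t=16: L0/L1/L2 = DH/G/- → run D
t=17: L0/L1/L2 = DH/G/- → run D
t=18: L0/L1/L2 = DH/G/- → run D
t=19: L0/L1/L2 = H/G/- → run H
t=20: L0/L1/L2 = H/G/- → run H
t=21: L0/L1/L2 = H/G/- → run H
t=22: L0/L1/L2 = -/GH/- → run G
t=23: L0/L1/L2 = -/GH/- → run G
t=24: L0/L1/L2 = -/H/- → run H
t=25: (idle)
t=26: (idle)
t=27: (idle)
t=28: (idle)
t=29: (idle)
t=30: (idle)

context switches = 10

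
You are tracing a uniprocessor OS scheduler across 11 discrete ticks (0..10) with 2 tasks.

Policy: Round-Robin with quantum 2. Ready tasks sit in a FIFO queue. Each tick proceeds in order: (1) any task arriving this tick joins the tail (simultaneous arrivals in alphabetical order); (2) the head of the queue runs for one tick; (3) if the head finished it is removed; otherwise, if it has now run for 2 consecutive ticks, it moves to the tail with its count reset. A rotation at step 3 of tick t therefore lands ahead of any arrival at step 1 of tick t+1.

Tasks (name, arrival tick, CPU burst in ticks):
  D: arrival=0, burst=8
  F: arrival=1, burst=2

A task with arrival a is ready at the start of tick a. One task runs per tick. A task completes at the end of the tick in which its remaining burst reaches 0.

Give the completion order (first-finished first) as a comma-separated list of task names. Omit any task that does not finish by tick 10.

completion order = F, D

t=0: queue=[D] q_used=0 → run D
t=1: queue=[D,F] q_used=1 → run D
t=2: queue=[F,D] q_used=0 → run F
t=3: queue=[F,D] q_used=1 → run F
t=4: queue=[D] q_used=0 → run D
t=5: queue=[D] q_used=1 → run D
t=6: queue=[D] q_used=0 → run D
t=7: queue=[D] q_used=1 → run D
t=8: queue=[D] q_used=0 → run D
t=9: queue=[D] q_used=1 → run D
t=10: (idle)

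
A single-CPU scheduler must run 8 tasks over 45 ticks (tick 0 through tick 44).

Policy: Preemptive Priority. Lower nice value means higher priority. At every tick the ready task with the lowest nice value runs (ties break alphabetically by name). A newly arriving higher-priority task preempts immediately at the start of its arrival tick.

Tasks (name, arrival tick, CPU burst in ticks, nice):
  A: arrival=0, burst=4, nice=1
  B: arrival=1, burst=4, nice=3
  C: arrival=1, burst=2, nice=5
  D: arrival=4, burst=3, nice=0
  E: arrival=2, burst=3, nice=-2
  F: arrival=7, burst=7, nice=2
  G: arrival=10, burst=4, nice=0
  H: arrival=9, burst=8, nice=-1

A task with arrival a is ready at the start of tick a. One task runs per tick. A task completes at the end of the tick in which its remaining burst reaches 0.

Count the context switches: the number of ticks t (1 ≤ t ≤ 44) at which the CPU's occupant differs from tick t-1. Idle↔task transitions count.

t=0: ready={A} → run A
t=1: ready={A,B,C} → run A
t=2: ready={A,B,C,E} → run E
t=3: ready={A,B,C,E} → run E
t=4: ready={A,B,C,D,E} → run E
t=5: ready={A,B,C,D} → run D
t=6: ready={A,B,C,D} → run D
t=7: ready={A,B,C,D,F} → run D
t=8: ready={A,B,C,F} → run A
t=9: ready={A,B,C,F,H} → run H
t=10: ready={A,B,C,F,G,H} → run H
t=11: ready={A,B,C,F,G,H} → run H
t=12: ready={A,B,C,F,G,H} → run H
t=13: ready={A,B,C,F,G,H} → run H
t=14: ready={A,B,C,F,G,H} → run H
t=15: ready={A,B,C,F,G,H} → run H
t=16: ready={A,B,C,F,G,H} → run H
t=17: ready={A,B,C,F,G} → run G
t=18: ready={A,B,C,F,G} → run G
t=19: ready={A,B,C,F,G} → run G
t=20: ready={A,B,C,F,G} → run G
t=21: ready={A,B,C,F} → run A
t=22: ready={B,C,F} → run F
t=23: ready={B,C,F} → run F
t=24: ready={B,C,F} → run F
t=25: ready={B,C,F} → run F
t=26: ready={B,C,F} → run F
t=27: ready={B,C,F} → run F
t=28: ready={B,C,F} → run F
t=29: ready={B,C} → run B
t=30: ready={B,C} → run B
t=31: ready={B,C} → run B
t=32: ready={B,C} → run B
t=33: ready={C} → run C
t=34: ready={C} → run C
t=35: (idle)
t=36: (idle)
t=37: (idle)
t=38: (idle)
t=39: (idle)
t=40: (idle)
t=41: (idle)
t=42: (idle)
t=43: (idle)
t=44: (idle)

context switches = 10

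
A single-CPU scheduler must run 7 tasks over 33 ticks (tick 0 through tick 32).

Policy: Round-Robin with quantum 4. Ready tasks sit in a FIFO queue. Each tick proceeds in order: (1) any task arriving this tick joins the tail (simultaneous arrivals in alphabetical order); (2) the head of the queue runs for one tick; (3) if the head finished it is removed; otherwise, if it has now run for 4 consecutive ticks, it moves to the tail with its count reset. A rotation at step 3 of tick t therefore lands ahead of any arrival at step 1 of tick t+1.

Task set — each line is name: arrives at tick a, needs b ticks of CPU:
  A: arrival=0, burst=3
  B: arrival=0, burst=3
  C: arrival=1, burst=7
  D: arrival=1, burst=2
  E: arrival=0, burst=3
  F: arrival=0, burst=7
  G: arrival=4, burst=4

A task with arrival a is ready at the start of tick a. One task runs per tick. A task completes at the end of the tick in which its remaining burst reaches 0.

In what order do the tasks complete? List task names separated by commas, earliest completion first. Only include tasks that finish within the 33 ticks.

completion order = A, B, E, D, G, F, C

t=0: queue=[A,B,E,F] q_used=0 → run A
t=1: queue=[A,B,E,F,C,D] q_used=1 → run A
t=2: queue=[A,B,E,F,C,D] q_used=2 → run A
t=3: queue=[B,E,F,C,D] q_used=0 → run B
t=4: queue=[B,E,F,C,D,G] q_used=1 → run B
t=5: queue=[B,E,F,C,D,G] q_used=2 → run B
t=6: queue=[E,F,C,D,G] q_used=0 → run E
t=7: queue=[E,F,C,D,G] q_used=1 → run E
t=8: queue=[E,F,C,D,G] q_used=2 → run E
t=9: queue=[F,C,D,G] q_used=0 → run F
t=10: queue=[F,C,D,G] q_used=1 → run F
t=11: queue=[F,C,D,G] q_used=2 → run F
t=12: queue=[F,C,D,G] q_used=3 → run F
t=13: queue=[C,D,G,F] q_used=0 → run C
t=14: queue=[C,D,G,F] q_used=1 → run C
t=15: queue=[C,D,G,F] q_used=2 → run C
t=16: queue=[C,D,G,F] q_used=3 → run C
t=17: queue=[D,G,F,C] q_used=0 → run D
t=18: queue=[D,G,F,C] q_used=1 → run D
t=19: queue=[G,F,C] q_used=0 → run G
t=20: queue=[G,F,C] q_used=1 → run G
t=21: queue=[G,F,C] q_used=2 → run G
t=22: queue=[G,F,C] q_used=3 → run G
t=23: queue=[F,C] q_used=0 → run F
t=24: queue=[F,C] q_used=1 → run F
t=25: queue=[F,C] q_used=2 → run F
t=26: queue=[C] q_used=0 → run C
t=27: queue=[C] q_used=1 → run C
t=28: queue=[C] q_used=2 → run C
t=29: (idle)
t=30: (idle)
t=31: (idle)
t=32: (idle)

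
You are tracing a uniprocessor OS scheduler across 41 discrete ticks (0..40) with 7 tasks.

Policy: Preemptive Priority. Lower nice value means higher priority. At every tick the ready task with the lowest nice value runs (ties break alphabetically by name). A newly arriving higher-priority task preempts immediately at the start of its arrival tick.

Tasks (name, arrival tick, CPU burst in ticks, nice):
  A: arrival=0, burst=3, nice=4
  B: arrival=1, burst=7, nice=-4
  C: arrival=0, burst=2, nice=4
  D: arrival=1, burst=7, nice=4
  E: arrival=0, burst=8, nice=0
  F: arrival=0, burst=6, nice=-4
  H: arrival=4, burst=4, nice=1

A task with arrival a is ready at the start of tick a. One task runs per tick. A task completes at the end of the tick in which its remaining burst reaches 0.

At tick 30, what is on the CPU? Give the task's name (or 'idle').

t=0: ready={A,C,E,F} → run F
t=1: ready={A,B,C,D,E,F} → run B
t=2: ready={A,B,C,D,E,F} → run B
t=3: ready={A,B,C,D,E,F} → run B
t=4: ready={A,B,C,D,E,F,H} → run B
t=5: ready={A,B,C,D,E,F,H} → run B
t=6: ready={A,B,C,D,E,F,H} → run B
t=7: ready={A,B,C,D,E,F,H} → run B
t=8: ready={A,C,D,E,F,H} → run F
t=9: ready={A,C,D,E,F,H} → run F
t=10: ready={A,C,D,E,F,H} → run F
t=11: ready={A,C,D,E,F,H} → run F
t=12: ready={A,C,D,E,F,H} → run F
t=13: ready={A,C,D,E,H} → run E
t=14: ready={A,C,D,E,H} → run E
t=15: ready={A,C,D,E,H} → run E
t=16: ready={A,C,D,E,H} → run E
t=17: ready={A,C,D,E,H} → run E
t=18: ready={A,C,D,E,H} → run E
t=19: ready={A,C,D,E,H} → run E
t=20: ready={A,C,D,E,H} → run E
t=21: ready={A,C,D,H} → run H
t=22: ready={A,C,D,H} → run H
t=23: ready={A,C,D,H} → run H
t=24: ready={A,C,D,H} → run H
t=25: ready={A,C,D} → run A
t=26: ready={A,C,D} → run A
t=27: ready={A,C,D} → run A
t=28: ready={C,D} → run C
t=29: ready={C,D} → run C
t=30: ready={D} → run D
t=31: ready={D} → run D
t=32: ready={D} → run D
t=33: ready={D} → run D
t=34: ready={D} → run D
t=35: ready={D} → run D
t=36: ready={D} → run D
t=37: (idle)
t=38: (idle)
t=39: (idle)
t=40: (idle)

running at tick 30 = D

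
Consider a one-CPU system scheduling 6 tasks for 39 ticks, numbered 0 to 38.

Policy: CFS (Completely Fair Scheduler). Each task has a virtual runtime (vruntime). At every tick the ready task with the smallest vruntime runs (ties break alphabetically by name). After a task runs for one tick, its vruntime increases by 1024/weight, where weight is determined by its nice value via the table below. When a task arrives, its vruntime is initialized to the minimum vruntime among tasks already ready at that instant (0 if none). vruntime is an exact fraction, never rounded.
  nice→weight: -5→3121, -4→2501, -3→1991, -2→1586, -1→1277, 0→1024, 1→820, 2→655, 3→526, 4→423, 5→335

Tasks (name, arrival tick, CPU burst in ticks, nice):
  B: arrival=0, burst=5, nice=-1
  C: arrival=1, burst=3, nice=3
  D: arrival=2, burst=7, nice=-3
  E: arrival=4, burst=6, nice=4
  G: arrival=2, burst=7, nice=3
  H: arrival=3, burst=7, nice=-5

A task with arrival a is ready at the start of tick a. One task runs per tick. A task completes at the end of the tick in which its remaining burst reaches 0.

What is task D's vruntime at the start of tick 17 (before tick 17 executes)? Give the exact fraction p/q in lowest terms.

t=0: vr[B=0] → run B
t=1: vr[B=1024/1277 C=1024/1277] → run B
t=2: vr[B=2048/1277 C=1024/1277 D=1024/1277 G=1024/1277] → run C
t=3: vr[B=2048/1277 C=923136/335851 D=1024/1277 G=1024/1277 H=1024/1277] → run D
t=4: vr[B=2048/1277 C=923136/335851 D=3346432/2542507 E=1024/1277 G=1024/1277 H=1024/1277] → run E
t=5: vr[B=2048/1277 C=923136/335851 D=3346432/2542507 E=1740800/540171 G=1024/1277 H=1024/1277] → run G
t=6: vr[B=2048/1277 C=923136/335851 D=3346432/2542507 E=1740800/540171 G=923136/335851 H=1024/1277] → run H
t=7: vr[B=2048/1277 C=923136/335851 D=3346432/2542507 E=1740800/540171 G=923136/335851 H=4503552/3985517] → run H
t=8: vr[B=2048/1277 C=923136/335851 D=3346432/2542507 E=1740800/540171 G=923136/335851 H=5811200/3985517] → run D
t=9: vr[B=2048/1277 C=923136/335851 D=4654080/2542507 E=1740800/540171 G=923136/335851 H=5811200/3985517] → run H
t=10: vr[B=2048/1277 C=923136/335851 D=4654080/2542507 E=1740800/540171 G=923136/335851 H=7118848/3985517] → run B
t=11: vr[B=3072/1277 C=923136/335851 D=4654080/2542507 E=1740800/540171 G=923136/335851 H=7118848/3985517] → run H
t=12: vr[B=3072/1277 C=923136/335851 D=4654080/2542507 E=1740800/540171 G=923136/335851 H=8426496/3985517] → run D
t=13: vr[B=3072/1277 C=923136/335851 D=5961728/2542507 E=1740800/540171 G=923136/335851 H=8426496/3985517] → run H
t=14: vr[B=3072/1277 C=923136/335851 D=5961728/2542507 E=1740800/540171 G=923136/335851 H=9734144/3985517] → run D
t=15: vr[B=3072/1277 C=923136/335851 D=7269376/2542507 E=1740800/540171 G=923136/335851 H=9734144/3985517] → run B
t=16: vr[B=4096/1277 C=923136/335851 D=7269376/2542507 E=1740800/540171 G=923136/335851 H=9734144/3985517] → run H
t=17: vr[B=4096/1277 C=923136/335851 D=7269376/2542507 E=1740800/540171 G=923136/335851 H=11041792/3985517] → run C
t=18: vr[B=4096/1277 C=1576960/335851 D=7269376/2542507 E=1740800/540171 G=923136/335851 H=11041792/3985517] → run G
t=19: vr[B=4096/1277 C=1576960/335851 D=7269376/2542507 E=1740800/540171 G=1576960/335851 H=11041792/3985517] → run H
t=20: vr[B=4096/1277 C=1576960/335851 D=7269376/2542507 E=1740800/540171 G=1576960/335851] → run D
t=21: vr[B=4096/1277 C=1576960/335851 D=8577024/2542507 E=1740800/540171 G=1576960/335851] → run B
t=22: vr[C=1576960/335851 D=8577024/2542507 E=1740800/540171 G=1576960/335851] → run E
t=23: vr[C=1576960/335851 D=8577024/2542507 E=3048448/540171 G=1576960/335851] → run D
t=24: vr[C=1576960/335851 D=9884672/2542507 E=3048448/540171 G=1576960/335851] → run D
t=25: vr[C=1576960/335851 E=3048448/540171 G=1576960/335851] → run C
t=26: vr[E=3048448/540171 G=1576960/335851] → run G
t=27: vr[E=3048448/540171 G=2230784/335851] → run E
t=28: vr[E=1452032/180057 G=2230784/335851] → run G
t=29: vr[E=1452032/180057 G=2884608/335851] → run E
t=30: vr[E=5663744/540171 G=2884608/335851] → run G
t=31: vr[E=5663744/540171 G=3538432/335851] → run E
t=32: vr[E=6971392/540171 G=3538432/335851] → run G
t=33: vr[E=6971392/540171 G=4192256/335851] → run G
t=34: vr[E=6971392/540171] → run E
t=35: (idle)
t=36: (idle)
t=37: (idle)
t=38: (idle)

vruntime(D, start of tick 17) = 7269376/2542507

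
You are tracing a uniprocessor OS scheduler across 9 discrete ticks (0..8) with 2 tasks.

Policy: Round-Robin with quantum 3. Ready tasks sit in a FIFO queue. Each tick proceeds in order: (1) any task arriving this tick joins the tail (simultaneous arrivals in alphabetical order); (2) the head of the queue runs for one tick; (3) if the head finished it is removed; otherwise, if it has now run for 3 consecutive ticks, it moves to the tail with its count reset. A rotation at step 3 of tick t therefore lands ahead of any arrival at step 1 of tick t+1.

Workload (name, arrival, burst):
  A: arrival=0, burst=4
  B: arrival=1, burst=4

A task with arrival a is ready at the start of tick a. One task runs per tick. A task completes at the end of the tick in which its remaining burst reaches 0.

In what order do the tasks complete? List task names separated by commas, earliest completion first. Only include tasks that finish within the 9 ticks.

t=0: queue=[A] q_used=0 → run A
t=1: queue=[A,B] q_used=1 → run A
t=2: queue=[A,B] q_used=2 → run A
t=3: queue=[B,A] q_used=0 → run B
t=4: queue=[B,A] q_used=1 → run B
t=5: queue=[B,A] q_used=2 → run B
t=6: queue=[A,B] q_used=0 → run A
t=7: queue=[B] q_used=0 → run B
t=8: (idle)

completion order = A, B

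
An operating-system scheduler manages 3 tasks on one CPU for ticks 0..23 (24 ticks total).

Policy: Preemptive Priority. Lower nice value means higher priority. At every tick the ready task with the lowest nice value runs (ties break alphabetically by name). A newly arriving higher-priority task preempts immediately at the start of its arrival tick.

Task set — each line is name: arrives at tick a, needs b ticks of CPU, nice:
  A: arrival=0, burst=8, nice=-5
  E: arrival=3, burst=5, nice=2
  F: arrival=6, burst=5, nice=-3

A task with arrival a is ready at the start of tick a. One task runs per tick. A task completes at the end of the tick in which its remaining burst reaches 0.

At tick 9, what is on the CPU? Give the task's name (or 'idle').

running at tick 9 = F

t=0: ready={A} → run A
t=1: ready={A} → run A
t=2: ready={A} → run A
t=3: ready={A,E} → run A
t=4: ready={A,E} → run A
t=5: ready={A,E} → run A
t=6: ready={A,E,F} → run A
t=7: ready={A,E,F} → run A
t=8: ready={E,F} → run F
t=9: ready={E,F} → run F
t=10: ready={E,F} → run F
t=11: ready={E,F} → run F
t=12: ready={E,F} → run F
t=13: ready={E} → run E
t=14: ready={E} → run E
t=15: ready={E} → run E
t=16: ready={E} → run E
t=17: ready={E} → run E
t=18: (idle)
t=19: (idle)
t=20: (idle)
t=21: (idle)
t=22: (idle)
t=23: (idle)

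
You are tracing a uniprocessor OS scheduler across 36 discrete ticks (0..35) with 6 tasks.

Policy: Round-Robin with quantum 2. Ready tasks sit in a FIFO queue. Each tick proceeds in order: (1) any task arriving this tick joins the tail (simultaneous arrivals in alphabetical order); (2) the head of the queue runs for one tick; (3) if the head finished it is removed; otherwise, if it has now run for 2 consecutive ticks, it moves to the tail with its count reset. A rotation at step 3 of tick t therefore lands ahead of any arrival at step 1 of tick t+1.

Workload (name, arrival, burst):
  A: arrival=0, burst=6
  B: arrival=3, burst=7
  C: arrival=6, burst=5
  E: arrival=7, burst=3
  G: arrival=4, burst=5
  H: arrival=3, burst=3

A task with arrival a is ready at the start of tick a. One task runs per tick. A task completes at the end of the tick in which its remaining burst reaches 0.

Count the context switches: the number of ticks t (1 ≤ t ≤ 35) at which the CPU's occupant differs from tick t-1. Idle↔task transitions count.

t=0: queue=[A] q_used=0 → run A
t=1: queue=[A] q_used=1 → run A
t=2: queue=[A] q_used=0 → run A
t=3: queue=[A,B,H] q_used=1 → run A
t=4: queue=[B,H,A,G] q_used=0 → run B
t=5: queue=[B,H,A,G] q_used=1 → run B
t=6: queue=[H,A,G,B,C] q_used=0 → run H
t=7: queue=[H,A,G,B,C,E] q_used=1 → run H
t=8: queue=[A,G,B,C,E,H] q_used=0 → run A
t=9: queue=[A,G,B,C,E,H] q_used=1 → run A
t=10: queue=[G,B,C,E,H] q_used=0 → run G
t=11: queue=[G,B,C,E,H] q_used=1 → run G
t=12: queue=[B,C,E,H,G] q_used=0 → run B
t=13: queue=[B,C,E,H,G] q_used=1 → run B
t=14: queue=[C,E,H,G,B] q_used=0 → run C
t=15: queue=[C,E,H,G,B] q_used=1 → run C
t=16: queue=[E,H,G,B,C] q_used=0 → run E
t=17: queue=[E,H,G,B,C] q_used=1 → run E
t=18: queue=[H,G,B,C,E] q_used=0 → run H
t=19: queue=[G,B,C,E] q_used=0 → run G
t=20: queue=[G,B,C,E] q_used=1 → run G
t=21: queue=[B,C,E,G] q_used=0 → run B
t=22: queue=[B,C,E,G] q_used=1 → run B
t=23: queue=[C,E,G,B] q_used=0 → run C
t=24: queue=[C,E,G,B] q_used=1 → run C
t=25: queue=[E,G,B,C] q_used=0 → run E
t=26: queue=[G,B,C] q_used=0 → run G
t=27: queue=[B,C] q_used=0 → run B
t=28: queue=[C] q_used=0 → run C
t=29: (idle)
t=30: (idle)
t=31: (idle)
t=32: (idle)
t=33: (idle)
t=34: (idle)
t=35: (idle)

context switches = 16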